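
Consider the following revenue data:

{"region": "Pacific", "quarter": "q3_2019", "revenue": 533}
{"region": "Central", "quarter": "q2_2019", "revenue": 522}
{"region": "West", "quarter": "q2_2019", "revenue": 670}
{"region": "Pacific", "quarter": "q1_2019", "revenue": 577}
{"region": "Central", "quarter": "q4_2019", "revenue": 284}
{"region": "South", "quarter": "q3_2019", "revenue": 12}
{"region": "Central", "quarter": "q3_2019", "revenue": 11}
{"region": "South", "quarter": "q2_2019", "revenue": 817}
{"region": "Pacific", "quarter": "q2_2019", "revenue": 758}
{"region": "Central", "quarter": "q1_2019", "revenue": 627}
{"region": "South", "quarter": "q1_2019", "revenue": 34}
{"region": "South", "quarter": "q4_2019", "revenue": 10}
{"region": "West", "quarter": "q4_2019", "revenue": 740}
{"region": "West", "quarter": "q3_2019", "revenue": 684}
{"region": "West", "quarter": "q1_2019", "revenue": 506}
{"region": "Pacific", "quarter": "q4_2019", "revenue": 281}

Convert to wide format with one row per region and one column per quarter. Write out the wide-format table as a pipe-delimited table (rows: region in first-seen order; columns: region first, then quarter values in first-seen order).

| region | q3_2019 | q2_2019 | q1_2019 | q4_2019 |
| Pacific | 533 | 758 | 577 | 281 |
| Central | 11 | 522 | 627 | 284 |
| West | 684 | 670 | 506 | 740 |
| South | 12 | 817 | 34 | 10 |

Columns: region plus the 4 distinct quarter values (q3_2019, q2_2019, q1_2019, q4_2019).
For example, row Pacific column q3_2019 takes revenue=533 from the long row (Pacific, q3_2019).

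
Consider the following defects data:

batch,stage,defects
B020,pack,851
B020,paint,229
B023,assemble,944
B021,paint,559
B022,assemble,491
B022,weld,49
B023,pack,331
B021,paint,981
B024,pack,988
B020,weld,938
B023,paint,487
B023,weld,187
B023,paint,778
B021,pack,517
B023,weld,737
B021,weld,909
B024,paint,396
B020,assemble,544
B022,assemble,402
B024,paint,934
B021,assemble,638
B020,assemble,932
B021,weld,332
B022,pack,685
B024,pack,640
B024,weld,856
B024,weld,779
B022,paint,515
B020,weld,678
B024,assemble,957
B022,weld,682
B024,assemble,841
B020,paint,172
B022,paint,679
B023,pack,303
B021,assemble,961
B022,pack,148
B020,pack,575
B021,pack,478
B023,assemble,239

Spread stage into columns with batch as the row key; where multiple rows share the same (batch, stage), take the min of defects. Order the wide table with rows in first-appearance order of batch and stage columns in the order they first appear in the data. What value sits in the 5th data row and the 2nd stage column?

With rows in first-appearance order of batch, row 5 is batch=B024. stage columns in first-appearance order: pack, paint, assemble, weld; column 2 is paint.
Long rows with batch=B024, stage=paint: min(396, 934) = 396.

396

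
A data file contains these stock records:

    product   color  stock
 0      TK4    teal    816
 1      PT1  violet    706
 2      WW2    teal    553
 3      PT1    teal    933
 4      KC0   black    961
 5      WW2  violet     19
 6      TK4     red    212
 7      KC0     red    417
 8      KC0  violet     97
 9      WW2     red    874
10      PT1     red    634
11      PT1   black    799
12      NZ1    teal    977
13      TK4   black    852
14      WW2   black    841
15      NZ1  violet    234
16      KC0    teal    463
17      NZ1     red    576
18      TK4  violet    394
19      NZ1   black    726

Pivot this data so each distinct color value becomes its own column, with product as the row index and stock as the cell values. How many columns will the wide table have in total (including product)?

1 column for product plus 4 distinct color values → 5 columns.

5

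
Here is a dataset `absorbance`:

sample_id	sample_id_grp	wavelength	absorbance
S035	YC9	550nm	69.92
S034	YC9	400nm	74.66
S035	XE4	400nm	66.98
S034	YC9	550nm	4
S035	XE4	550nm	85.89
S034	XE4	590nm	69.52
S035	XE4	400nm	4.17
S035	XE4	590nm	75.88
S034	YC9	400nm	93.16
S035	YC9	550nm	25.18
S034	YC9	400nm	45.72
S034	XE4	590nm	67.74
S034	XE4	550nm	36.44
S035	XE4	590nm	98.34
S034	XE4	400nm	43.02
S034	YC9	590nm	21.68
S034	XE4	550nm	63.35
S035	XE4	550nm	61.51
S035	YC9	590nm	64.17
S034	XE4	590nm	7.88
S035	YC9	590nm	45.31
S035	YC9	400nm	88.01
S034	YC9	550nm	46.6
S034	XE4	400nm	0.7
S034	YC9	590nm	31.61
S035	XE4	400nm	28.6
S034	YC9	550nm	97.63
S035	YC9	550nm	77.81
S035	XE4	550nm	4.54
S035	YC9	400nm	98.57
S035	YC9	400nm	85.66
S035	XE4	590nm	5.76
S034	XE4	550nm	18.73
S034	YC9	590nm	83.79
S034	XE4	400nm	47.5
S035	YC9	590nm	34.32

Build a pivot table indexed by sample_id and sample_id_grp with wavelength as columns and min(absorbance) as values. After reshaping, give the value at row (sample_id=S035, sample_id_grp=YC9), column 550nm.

Rows with sample_id=S035, sample_id_grp=YC9 and wavelength=550nm: absorbance values are 69.92, 25.18, 77.81.
min(69.92, 25.18, 77.81) = 25.18.

25.18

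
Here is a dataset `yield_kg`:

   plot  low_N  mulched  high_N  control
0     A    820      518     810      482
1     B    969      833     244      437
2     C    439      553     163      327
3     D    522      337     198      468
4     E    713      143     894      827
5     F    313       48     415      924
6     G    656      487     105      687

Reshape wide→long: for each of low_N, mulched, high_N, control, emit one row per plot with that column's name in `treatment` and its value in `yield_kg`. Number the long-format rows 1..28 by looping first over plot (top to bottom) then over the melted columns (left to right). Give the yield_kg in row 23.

415

28 rows total (7 × 4). Row 23: index ⌊(23-1)/4⌋ = 5 into plot → F; (23-1) mod 4 = 2 into the melted columns → high_N.
So row 23 is (F, high_N, 415); yield_kg = 415.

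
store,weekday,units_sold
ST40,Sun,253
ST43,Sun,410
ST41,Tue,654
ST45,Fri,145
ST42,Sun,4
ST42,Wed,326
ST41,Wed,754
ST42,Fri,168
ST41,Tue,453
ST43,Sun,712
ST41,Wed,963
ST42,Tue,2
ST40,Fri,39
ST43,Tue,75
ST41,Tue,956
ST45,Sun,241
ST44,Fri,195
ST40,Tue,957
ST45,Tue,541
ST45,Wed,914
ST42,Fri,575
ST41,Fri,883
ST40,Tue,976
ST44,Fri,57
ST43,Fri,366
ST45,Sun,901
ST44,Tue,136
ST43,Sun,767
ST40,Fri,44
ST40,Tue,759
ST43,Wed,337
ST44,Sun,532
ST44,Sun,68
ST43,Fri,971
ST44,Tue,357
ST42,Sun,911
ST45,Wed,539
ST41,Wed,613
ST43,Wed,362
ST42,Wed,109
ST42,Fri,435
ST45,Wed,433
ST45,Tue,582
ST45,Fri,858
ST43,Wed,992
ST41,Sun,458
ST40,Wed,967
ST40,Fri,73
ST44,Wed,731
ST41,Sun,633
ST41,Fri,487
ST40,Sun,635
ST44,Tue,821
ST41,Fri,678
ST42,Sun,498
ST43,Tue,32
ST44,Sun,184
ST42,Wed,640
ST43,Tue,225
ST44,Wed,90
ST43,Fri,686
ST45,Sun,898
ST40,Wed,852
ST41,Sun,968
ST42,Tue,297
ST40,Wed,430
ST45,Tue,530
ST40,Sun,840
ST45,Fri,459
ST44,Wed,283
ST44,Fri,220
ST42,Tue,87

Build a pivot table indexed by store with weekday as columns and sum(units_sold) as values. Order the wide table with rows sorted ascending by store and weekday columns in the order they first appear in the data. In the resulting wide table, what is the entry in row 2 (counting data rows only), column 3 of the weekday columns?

With rows sorted ascending by store, row 2 is store=ST41. weekday columns in first-appearance order: Sun, Tue, Fri, Wed; column 3 is Fri.
Long rows with store=ST41, weekday=Fri: 883 + 487 + 678 = 2048.

2048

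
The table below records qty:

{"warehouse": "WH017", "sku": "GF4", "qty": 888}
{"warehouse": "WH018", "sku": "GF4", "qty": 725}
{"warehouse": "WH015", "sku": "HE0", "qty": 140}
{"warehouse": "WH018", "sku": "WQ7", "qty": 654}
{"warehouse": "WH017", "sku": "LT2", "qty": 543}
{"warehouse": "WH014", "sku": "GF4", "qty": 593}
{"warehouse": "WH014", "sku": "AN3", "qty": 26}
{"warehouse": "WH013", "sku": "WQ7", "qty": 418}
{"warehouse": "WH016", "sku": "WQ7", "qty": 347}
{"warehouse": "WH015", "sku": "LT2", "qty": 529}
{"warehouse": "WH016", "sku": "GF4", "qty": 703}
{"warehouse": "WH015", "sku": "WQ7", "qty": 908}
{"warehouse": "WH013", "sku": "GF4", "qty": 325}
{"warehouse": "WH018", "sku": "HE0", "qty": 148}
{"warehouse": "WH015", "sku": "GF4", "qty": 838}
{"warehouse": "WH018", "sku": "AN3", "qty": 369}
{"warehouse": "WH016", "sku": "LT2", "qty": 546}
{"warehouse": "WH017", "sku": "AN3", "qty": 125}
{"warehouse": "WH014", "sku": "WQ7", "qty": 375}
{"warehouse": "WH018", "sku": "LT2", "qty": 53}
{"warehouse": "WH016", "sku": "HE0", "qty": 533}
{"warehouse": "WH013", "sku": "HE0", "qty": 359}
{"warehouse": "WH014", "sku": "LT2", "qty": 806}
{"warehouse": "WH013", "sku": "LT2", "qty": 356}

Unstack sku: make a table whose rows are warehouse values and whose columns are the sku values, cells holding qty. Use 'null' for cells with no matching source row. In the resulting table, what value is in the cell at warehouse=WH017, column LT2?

543

The long row with warehouse=WH017, sku=LT2 has qty=543.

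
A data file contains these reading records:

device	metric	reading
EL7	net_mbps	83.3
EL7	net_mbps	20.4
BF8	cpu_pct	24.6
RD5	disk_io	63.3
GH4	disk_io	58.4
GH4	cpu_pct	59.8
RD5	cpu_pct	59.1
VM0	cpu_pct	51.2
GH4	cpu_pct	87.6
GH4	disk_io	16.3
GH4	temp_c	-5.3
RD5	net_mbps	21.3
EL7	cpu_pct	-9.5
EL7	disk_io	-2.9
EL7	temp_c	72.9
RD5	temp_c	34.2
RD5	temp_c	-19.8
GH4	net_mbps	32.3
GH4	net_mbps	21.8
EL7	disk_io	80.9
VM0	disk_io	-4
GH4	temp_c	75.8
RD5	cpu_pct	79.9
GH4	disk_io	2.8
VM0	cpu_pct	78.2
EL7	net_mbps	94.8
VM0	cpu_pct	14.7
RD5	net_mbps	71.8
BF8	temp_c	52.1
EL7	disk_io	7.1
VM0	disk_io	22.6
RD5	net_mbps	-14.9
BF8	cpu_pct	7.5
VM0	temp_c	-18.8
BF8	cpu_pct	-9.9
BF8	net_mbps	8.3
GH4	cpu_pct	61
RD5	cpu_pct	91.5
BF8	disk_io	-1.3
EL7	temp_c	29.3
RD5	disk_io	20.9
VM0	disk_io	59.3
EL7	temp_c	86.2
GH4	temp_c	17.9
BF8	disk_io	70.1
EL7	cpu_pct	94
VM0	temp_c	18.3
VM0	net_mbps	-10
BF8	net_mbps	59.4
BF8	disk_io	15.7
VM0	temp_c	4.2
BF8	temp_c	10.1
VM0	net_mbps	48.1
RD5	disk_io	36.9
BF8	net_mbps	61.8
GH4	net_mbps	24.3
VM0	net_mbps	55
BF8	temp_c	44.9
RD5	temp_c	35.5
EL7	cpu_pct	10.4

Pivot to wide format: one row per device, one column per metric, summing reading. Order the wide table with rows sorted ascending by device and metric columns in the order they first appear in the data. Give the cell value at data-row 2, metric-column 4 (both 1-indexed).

With rows sorted ascending by device, row 2 is device=EL7. metric columns in first-appearance order: net_mbps, cpu_pct, disk_io, temp_c; column 4 is temp_c.
Long rows with device=EL7, metric=temp_c: 72.9 + 29.3 + 86.2 = 188.4.

188.4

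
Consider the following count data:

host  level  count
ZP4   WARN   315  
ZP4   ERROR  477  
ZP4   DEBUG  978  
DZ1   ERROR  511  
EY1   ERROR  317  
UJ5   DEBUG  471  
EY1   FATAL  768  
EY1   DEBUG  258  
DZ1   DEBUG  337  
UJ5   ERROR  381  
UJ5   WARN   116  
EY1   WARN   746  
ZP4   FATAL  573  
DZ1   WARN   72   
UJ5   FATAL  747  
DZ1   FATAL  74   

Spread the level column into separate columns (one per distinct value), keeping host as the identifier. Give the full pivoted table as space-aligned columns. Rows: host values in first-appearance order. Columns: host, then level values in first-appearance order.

host  WARN  ERROR  DEBUG  FATAL
ZP4   315   477    978    573  
DZ1   72    511    337    74   
EY1   746   317    258    768  
UJ5   116   381    471    747  

Columns: host plus the 4 distinct level values (WARN, ERROR, DEBUG, FATAL).
For example, row ZP4 column WARN takes count=315 from the long row (ZP4, WARN).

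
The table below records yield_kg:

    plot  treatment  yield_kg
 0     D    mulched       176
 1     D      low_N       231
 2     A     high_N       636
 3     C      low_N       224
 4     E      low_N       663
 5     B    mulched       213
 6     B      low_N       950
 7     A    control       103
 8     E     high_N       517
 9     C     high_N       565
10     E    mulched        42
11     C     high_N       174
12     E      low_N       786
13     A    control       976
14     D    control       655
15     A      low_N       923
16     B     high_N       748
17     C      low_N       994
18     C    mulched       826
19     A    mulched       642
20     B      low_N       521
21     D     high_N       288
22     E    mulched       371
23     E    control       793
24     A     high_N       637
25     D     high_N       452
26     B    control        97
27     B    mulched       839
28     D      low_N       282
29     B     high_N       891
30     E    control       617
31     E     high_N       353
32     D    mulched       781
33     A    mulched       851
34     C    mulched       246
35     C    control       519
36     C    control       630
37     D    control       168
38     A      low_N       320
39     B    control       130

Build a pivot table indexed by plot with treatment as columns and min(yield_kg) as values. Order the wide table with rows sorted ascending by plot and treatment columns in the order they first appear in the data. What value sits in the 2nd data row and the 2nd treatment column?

521

With rows sorted ascending by plot, row 2 is plot=B. treatment columns in first-appearance order: mulched, low_N, high_N, control; column 2 is low_N.
Long rows with plot=B, treatment=low_N: min(950, 521) = 521.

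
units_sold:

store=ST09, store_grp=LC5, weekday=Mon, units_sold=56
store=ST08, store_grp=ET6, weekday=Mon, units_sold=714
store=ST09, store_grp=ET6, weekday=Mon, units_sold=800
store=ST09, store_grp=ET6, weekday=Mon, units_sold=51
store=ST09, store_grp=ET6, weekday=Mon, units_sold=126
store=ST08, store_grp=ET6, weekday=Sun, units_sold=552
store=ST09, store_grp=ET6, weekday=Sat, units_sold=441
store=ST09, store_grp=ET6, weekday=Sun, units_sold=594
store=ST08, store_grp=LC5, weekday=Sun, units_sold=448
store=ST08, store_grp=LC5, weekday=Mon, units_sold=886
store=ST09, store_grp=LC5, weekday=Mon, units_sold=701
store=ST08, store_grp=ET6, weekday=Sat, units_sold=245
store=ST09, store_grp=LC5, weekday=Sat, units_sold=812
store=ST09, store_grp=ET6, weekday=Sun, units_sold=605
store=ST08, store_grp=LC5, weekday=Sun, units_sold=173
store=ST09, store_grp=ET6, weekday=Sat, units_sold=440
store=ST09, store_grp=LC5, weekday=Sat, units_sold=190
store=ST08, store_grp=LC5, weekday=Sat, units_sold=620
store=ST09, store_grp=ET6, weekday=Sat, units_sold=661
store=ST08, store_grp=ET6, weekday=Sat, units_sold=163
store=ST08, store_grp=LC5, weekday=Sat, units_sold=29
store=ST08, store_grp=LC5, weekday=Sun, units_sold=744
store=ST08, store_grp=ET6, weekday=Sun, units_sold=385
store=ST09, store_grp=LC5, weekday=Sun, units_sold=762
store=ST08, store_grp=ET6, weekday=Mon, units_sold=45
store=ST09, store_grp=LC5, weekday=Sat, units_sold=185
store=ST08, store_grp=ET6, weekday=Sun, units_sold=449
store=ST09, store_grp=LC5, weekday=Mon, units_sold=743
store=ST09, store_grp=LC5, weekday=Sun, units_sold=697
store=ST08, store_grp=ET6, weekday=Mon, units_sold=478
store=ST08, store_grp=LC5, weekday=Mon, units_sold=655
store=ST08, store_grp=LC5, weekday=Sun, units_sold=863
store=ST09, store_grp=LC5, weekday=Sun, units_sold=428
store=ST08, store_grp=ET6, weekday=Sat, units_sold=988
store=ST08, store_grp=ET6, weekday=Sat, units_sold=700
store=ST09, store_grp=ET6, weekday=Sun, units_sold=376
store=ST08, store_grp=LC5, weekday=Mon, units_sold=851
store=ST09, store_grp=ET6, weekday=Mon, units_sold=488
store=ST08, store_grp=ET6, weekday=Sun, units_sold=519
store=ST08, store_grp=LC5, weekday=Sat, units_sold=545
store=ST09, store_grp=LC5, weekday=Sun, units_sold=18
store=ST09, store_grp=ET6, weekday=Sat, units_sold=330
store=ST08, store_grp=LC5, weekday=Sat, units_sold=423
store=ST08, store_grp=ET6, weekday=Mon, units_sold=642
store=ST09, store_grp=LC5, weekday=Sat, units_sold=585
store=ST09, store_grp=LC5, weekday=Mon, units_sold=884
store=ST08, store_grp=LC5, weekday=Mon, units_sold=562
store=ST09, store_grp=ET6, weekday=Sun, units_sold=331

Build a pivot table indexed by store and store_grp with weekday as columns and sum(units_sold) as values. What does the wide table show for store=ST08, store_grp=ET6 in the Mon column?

1879

Rows with store=ST08, store_grp=ET6 and weekday=Mon: units_sold values are 714, 45, 478, 642.
714 + 45 + 478 + 642 = 1879.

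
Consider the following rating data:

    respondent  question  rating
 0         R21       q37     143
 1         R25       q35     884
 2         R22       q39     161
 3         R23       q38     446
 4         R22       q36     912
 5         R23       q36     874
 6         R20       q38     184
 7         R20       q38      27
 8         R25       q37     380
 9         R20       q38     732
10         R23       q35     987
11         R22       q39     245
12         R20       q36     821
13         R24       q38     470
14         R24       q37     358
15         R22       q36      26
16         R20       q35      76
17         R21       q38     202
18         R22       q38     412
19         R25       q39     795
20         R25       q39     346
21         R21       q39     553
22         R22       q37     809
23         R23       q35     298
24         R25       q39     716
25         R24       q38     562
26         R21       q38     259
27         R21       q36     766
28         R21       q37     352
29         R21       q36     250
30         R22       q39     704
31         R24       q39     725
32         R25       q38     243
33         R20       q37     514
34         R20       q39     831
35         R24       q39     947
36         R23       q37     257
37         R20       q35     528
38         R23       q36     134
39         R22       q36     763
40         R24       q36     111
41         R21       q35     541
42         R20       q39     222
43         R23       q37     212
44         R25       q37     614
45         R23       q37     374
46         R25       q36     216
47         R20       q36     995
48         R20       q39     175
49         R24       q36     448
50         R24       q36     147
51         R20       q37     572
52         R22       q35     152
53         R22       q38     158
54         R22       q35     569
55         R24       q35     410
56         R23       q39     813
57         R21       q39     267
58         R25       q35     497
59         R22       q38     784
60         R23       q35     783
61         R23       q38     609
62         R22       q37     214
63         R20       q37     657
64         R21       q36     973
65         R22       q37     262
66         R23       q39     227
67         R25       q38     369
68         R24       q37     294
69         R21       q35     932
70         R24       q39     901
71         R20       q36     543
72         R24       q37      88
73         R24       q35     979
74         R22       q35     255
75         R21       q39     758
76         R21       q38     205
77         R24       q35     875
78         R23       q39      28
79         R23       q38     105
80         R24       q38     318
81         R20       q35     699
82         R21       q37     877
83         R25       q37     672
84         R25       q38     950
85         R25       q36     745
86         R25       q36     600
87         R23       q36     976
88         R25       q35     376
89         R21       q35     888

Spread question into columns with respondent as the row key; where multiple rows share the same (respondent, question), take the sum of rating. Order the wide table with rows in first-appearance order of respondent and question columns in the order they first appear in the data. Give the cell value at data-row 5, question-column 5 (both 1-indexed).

2359

With rows in first-appearance order of respondent, row 5 is respondent=R20. question columns in first-appearance order: q37, q35, q39, q38, q36; column 5 is q36.
Long rows with respondent=R20, question=q36: 821 + 995 + 543 = 2359.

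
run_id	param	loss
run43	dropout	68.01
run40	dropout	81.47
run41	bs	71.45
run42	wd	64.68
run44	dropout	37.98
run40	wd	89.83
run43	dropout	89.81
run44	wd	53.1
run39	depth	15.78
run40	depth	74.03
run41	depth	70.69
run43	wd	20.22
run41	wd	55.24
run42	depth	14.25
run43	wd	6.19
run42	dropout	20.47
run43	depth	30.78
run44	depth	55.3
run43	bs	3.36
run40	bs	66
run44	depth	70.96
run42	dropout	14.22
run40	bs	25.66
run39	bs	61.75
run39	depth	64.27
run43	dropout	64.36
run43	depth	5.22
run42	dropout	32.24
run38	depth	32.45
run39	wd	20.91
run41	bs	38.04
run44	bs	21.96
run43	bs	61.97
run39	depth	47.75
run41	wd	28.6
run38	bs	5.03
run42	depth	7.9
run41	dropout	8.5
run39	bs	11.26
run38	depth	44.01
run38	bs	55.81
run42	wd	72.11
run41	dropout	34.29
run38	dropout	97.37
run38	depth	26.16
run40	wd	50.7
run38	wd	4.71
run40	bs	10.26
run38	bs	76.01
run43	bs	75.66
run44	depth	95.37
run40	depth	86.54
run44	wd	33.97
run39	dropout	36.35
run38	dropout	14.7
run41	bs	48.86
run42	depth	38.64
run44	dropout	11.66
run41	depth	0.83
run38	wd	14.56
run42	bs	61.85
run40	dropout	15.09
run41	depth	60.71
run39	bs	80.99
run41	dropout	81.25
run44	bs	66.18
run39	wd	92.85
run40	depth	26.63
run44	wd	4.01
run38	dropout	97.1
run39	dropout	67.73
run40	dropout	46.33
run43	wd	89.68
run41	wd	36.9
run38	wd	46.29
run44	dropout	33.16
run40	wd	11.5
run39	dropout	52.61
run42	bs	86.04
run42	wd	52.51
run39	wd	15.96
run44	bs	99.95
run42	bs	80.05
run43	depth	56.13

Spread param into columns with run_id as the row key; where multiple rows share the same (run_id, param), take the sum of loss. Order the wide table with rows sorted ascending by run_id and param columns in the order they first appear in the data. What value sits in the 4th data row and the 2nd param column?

158.35

With rows sorted ascending by run_id, row 4 is run_id=run41. param columns in first-appearance order: dropout, bs, wd, depth; column 2 is bs.
Long rows with run_id=run41, param=bs: 71.45 + 38.04 + 48.86 = 158.35.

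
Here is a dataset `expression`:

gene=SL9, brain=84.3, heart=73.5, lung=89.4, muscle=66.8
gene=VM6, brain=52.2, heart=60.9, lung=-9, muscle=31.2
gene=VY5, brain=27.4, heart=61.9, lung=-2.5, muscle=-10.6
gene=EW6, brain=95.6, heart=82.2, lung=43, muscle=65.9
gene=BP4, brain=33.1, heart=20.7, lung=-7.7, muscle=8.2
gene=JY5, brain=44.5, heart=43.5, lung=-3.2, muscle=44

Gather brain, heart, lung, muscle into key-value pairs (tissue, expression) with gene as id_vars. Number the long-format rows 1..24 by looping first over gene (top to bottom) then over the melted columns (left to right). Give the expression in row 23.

24 rows total (6 × 4). Row 23: index ⌊(23-1)/4⌋ = 5 into gene → JY5; (23-1) mod 4 = 2 into the melted columns → lung.
So row 23 is (JY5, lung, -3.2); expression = -3.2.

-3.2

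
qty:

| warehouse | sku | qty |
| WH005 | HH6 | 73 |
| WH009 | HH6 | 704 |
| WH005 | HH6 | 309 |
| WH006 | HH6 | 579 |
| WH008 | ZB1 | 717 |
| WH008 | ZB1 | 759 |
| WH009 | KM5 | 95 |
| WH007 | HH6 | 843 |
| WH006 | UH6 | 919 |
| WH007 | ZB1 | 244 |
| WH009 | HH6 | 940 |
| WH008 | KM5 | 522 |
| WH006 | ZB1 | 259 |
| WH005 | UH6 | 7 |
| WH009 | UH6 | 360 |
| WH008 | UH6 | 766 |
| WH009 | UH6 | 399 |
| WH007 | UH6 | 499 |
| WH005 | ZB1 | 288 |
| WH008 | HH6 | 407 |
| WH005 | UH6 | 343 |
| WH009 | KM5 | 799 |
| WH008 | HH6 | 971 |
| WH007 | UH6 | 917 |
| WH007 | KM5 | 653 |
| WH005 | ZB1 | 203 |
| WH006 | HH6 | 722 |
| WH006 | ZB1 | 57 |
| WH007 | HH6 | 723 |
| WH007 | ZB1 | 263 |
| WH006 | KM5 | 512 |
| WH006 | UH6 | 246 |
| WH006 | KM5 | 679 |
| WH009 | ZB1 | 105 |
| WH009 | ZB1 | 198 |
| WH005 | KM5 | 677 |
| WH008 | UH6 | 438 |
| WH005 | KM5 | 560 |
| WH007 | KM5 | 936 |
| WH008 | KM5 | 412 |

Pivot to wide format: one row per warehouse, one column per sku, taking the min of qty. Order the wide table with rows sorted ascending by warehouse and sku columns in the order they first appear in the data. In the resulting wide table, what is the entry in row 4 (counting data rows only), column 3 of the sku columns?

412

With rows sorted ascending by warehouse, row 4 is warehouse=WH008. sku columns in first-appearance order: HH6, ZB1, KM5, UH6; column 3 is KM5.
Long rows with warehouse=WH008, sku=KM5: min(522, 412) = 412.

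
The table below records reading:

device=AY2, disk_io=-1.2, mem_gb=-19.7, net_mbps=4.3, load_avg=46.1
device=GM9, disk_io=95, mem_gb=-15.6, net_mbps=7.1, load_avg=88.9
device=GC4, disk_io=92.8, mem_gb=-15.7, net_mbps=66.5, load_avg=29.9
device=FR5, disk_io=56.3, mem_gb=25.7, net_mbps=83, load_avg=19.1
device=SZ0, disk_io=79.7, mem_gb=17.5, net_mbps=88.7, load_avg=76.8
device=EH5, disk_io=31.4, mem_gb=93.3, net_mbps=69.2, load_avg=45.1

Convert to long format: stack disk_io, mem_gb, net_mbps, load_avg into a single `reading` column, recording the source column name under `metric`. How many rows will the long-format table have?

24

6 device values × 4 melted columns = 24 rows.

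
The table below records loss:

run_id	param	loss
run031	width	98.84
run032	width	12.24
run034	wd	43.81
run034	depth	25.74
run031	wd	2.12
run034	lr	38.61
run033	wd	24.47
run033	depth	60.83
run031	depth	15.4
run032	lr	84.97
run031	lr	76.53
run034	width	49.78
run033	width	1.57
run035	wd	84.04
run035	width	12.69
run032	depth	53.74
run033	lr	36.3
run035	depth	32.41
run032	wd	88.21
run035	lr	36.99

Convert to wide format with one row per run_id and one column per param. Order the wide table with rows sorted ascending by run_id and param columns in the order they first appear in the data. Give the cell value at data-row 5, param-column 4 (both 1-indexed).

With rows sorted ascending by run_id, row 5 is run_id=run035. param columns in first-appearance order: width, wd, depth, lr; column 4 is lr.
Long rows with run_id=run035, param=lr: loss = 36.99.

36.99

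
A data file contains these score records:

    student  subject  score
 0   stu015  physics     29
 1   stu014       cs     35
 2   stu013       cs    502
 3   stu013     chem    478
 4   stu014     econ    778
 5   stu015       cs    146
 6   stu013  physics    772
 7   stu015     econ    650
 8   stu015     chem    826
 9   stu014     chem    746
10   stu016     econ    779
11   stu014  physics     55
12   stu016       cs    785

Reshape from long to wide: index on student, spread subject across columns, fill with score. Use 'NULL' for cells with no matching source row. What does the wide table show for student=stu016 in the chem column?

NULL

No long-format row has student=stu016 and subject=chem, so the cell is NULL.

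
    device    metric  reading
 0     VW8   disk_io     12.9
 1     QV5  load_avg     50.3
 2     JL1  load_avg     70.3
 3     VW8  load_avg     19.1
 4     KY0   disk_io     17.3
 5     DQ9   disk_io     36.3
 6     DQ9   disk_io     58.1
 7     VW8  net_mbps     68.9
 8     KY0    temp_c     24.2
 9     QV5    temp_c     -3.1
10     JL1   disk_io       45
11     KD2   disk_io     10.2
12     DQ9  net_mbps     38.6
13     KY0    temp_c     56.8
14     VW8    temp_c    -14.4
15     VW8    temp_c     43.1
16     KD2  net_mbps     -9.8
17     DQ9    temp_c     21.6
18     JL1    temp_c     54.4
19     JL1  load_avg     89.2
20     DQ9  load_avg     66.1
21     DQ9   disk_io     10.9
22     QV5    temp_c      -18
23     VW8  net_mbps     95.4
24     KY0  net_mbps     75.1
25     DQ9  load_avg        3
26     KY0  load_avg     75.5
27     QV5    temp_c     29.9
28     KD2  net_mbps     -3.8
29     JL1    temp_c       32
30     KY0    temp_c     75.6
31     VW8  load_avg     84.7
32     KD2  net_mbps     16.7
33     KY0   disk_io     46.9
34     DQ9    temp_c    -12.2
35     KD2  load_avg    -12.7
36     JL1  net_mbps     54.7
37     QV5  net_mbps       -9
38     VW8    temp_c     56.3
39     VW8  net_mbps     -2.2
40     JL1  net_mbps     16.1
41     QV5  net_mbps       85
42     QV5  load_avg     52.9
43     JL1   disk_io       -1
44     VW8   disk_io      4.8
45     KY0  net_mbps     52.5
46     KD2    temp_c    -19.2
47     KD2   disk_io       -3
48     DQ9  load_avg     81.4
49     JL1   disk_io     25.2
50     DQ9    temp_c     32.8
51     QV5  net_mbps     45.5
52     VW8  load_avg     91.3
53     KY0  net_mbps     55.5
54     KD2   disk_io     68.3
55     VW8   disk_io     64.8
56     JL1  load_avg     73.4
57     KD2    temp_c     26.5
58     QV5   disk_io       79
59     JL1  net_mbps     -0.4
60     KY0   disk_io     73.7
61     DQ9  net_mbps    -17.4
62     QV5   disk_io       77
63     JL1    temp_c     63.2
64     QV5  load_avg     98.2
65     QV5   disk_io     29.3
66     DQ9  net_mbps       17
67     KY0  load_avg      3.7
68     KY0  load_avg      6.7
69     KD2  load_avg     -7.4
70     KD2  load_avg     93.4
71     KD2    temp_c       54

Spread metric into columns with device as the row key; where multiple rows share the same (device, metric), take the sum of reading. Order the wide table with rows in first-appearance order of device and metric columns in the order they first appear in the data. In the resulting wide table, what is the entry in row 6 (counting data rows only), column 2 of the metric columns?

With rows in first-appearance order of device, row 6 is device=KD2. metric columns in first-appearance order: disk_io, load_avg, net_mbps, temp_c; column 2 is load_avg.
Long rows with device=KD2, metric=load_avg: -12.7 + -7.4 + 93.4 = 73.3.

73.3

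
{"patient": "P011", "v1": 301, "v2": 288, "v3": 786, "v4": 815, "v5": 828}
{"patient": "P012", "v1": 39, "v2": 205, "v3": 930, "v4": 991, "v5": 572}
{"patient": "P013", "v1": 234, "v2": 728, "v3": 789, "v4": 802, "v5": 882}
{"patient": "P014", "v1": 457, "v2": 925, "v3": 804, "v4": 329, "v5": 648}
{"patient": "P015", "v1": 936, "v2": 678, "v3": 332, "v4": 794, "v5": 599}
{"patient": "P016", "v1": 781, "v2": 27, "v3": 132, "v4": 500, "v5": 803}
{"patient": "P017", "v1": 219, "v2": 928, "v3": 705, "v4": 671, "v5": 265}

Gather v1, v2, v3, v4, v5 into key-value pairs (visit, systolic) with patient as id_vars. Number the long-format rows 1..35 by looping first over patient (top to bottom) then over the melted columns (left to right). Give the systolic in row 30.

35 rows total (7 × 5). Row 30: index ⌊(30-1)/5⌋ = 5 into patient → P016; (30-1) mod 5 = 4 into the melted columns → v5.
So row 30 is (P016, v5, 803); systolic = 803.

803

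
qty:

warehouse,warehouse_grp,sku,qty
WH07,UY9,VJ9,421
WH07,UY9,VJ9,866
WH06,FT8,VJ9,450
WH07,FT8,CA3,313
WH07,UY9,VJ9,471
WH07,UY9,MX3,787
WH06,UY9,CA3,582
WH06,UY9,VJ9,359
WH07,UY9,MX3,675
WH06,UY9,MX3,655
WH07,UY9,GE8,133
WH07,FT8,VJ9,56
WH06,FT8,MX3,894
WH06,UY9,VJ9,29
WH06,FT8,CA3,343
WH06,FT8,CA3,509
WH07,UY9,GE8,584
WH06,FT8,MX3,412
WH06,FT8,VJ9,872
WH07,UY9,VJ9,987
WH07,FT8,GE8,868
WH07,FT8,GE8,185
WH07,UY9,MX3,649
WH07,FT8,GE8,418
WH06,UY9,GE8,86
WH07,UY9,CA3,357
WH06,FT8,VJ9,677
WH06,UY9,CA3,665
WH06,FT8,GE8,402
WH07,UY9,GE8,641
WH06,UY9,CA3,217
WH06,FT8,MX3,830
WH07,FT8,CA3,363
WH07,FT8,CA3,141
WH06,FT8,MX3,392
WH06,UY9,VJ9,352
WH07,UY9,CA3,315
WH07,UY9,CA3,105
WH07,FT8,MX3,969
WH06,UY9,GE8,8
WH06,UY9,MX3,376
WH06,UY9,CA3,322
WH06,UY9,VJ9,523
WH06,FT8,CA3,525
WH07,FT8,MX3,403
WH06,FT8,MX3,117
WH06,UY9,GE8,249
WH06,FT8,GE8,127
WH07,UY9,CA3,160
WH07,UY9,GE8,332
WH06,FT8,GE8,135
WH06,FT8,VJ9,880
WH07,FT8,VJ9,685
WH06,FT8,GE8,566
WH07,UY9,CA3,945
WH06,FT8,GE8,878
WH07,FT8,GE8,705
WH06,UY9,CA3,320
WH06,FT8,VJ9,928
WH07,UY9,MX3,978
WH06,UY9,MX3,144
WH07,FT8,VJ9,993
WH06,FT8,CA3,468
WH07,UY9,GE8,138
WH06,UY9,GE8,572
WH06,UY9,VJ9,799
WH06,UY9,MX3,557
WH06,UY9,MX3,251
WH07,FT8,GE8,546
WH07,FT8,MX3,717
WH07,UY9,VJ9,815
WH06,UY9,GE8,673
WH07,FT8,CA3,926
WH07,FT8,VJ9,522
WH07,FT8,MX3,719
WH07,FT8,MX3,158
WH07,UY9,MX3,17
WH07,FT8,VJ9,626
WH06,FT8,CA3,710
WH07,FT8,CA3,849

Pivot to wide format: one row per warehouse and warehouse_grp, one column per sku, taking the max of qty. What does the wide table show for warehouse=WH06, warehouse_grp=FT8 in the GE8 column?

Rows with warehouse=WH06, warehouse_grp=FT8 and sku=GE8: qty values are 402, 127, 135, 566, 878.
max(402, 127, 135, 566, 878) = 878.

878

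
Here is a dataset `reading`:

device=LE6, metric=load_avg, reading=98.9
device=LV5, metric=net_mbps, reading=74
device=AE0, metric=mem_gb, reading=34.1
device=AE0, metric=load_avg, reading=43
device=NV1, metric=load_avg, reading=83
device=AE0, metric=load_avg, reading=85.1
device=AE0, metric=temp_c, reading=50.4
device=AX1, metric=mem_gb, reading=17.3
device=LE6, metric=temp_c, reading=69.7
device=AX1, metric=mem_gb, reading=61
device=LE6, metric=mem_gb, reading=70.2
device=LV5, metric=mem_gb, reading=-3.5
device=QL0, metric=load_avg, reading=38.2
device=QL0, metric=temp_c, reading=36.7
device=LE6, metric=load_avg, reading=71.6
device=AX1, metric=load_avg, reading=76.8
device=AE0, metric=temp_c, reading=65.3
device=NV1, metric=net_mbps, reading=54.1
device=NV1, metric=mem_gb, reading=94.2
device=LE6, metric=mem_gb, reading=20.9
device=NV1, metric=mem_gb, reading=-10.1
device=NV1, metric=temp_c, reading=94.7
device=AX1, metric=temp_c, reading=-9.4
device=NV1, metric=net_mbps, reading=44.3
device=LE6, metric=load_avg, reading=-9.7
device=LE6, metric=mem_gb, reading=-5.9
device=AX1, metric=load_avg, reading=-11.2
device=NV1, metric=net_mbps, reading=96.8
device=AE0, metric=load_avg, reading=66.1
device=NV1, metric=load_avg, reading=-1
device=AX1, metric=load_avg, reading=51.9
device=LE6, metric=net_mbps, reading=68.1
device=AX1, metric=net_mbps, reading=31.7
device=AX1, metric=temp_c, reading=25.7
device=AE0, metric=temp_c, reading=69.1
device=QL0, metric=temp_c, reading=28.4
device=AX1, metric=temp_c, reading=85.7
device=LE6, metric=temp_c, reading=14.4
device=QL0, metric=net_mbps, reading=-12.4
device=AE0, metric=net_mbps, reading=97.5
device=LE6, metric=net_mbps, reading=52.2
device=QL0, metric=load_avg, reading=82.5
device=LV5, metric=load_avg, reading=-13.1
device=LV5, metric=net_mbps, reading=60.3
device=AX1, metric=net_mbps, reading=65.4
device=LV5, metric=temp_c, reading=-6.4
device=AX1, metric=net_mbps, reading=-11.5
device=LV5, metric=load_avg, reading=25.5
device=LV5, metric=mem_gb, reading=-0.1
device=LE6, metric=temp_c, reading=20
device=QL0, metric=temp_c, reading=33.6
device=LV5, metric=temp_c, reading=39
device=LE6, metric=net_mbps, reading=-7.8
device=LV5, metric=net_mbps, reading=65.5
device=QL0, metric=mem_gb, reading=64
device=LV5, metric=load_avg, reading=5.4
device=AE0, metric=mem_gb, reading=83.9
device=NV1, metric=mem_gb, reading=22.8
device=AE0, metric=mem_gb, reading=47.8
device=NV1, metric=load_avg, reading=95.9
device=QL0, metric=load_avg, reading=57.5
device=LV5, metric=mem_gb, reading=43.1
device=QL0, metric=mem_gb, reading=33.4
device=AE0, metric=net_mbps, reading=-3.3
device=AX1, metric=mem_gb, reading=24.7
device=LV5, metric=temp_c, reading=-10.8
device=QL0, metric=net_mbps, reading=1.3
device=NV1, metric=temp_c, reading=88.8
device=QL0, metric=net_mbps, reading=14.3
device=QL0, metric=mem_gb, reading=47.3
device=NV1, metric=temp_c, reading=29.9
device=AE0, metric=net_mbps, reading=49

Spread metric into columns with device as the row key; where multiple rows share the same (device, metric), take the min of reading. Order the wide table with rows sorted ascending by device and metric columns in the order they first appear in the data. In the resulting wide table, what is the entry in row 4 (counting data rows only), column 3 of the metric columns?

-3.5

With rows sorted ascending by device, row 4 is device=LV5. metric columns in first-appearance order: load_avg, net_mbps, mem_gb, temp_c; column 3 is mem_gb.
Long rows with device=LV5, metric=mem_gb: min(-3.5, -0.1, 43.1) = -3.5.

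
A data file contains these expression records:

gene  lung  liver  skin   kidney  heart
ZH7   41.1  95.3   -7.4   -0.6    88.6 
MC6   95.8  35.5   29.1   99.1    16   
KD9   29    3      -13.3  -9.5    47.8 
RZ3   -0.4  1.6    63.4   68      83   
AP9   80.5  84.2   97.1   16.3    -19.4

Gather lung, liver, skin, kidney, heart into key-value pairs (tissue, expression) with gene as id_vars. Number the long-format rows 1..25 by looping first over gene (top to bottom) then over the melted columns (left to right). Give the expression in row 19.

25 rows total (5 × 5). Row 19: index ⌊(19-1)/5⌋ = 3 into gene → RZ3; (19-1) mod 5 = 3 into the melted columns → kidney.
So row 19 is (RZ3, kidney, 68); expression = 68.

68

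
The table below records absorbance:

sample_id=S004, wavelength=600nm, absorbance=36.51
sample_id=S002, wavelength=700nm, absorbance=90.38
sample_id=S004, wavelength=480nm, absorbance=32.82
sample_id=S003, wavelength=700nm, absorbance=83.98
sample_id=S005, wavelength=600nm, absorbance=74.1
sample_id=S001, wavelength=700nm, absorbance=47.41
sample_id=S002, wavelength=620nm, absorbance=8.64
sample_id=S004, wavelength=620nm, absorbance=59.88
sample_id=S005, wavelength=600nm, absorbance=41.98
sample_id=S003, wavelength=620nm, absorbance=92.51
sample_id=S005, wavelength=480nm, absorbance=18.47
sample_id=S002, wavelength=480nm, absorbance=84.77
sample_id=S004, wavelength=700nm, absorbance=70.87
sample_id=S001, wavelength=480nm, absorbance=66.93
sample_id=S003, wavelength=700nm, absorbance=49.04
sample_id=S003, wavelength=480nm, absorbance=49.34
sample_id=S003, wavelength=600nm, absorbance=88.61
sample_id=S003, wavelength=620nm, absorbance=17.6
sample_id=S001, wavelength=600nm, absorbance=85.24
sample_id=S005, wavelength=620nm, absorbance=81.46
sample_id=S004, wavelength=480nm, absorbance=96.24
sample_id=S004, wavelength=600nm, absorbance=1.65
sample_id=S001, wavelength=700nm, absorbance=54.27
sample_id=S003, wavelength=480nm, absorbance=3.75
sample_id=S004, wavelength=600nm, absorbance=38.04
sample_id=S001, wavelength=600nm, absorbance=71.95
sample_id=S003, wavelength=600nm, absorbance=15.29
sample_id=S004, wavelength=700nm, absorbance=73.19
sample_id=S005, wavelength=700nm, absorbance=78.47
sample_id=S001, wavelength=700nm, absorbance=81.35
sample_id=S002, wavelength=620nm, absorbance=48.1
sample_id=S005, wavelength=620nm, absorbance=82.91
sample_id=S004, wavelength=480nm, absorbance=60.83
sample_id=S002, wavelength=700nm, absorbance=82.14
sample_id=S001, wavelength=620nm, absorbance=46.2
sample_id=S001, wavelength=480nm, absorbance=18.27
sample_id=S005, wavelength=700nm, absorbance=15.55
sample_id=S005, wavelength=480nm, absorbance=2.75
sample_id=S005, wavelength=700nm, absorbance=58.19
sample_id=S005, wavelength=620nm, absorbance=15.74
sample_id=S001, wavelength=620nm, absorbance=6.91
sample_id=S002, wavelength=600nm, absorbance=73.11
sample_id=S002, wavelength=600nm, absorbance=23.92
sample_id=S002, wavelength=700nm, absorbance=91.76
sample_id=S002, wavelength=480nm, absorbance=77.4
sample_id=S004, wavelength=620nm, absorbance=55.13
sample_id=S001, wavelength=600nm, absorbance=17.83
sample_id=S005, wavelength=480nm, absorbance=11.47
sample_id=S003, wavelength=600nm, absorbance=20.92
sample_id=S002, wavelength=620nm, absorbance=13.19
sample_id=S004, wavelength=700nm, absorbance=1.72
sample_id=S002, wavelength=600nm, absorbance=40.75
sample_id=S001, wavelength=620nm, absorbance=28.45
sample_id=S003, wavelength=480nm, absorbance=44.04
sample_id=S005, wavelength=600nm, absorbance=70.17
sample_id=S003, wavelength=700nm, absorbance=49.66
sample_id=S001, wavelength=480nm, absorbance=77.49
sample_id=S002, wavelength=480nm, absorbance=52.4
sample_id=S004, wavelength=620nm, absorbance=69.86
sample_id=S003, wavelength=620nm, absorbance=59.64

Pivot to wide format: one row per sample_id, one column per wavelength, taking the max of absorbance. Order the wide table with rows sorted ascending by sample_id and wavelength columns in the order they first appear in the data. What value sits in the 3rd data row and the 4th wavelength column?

With rows sorted ascending by sample_id, row 3 is sample_id=S003. wavelength columns in first-appearance order: 600nm, 700nm, 480nm, 620nm; column 4 is 620nm.
Long rows with sample_id=S003, wavelength=620nm: max(92.51, 17.6, 59.64) = 92.51.

92.51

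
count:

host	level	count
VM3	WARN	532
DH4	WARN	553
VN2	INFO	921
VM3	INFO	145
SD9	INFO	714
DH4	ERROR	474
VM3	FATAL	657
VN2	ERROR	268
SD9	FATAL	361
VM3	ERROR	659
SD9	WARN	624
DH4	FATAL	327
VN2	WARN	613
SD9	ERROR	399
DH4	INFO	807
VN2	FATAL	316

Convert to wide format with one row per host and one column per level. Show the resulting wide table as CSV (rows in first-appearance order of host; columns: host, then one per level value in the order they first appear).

Columns: host plus the 4 distinct level values (WARN, INFO, ERROR, FATAL).
For example, row VM3 column WARN takes count=532 from the long row (VM3, WARN).

host,WARN,INFO,ERROR,FATAL
VM3,532,145,659,657
DH4,553,807,474,327
VN2,613,921,268,316
SD9,624,714,399,361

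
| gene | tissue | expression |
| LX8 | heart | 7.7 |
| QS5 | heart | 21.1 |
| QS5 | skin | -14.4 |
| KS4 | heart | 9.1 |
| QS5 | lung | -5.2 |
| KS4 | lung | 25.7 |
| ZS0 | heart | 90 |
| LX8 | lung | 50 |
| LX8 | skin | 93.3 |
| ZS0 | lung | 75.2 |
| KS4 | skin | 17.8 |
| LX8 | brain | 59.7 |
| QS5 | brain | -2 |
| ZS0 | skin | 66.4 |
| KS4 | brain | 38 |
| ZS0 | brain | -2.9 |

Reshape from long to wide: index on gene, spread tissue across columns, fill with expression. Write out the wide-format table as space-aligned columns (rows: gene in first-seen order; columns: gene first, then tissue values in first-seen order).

gene  heart  skin   lung  brain
LX8   7.7    93.3   50    59.7 
QS5   21.1   -14.4  -5.2  -2   
KS4   9.1    17.8   25.7  38   
ZS0   90     66.4   75.2  -2.9 

Columns: gene plus the 4 distinct tissue values (heart, skin, lung, brain).
For example, row LX8 column heart takes expression=7.7 from the long row (LX8, heart).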